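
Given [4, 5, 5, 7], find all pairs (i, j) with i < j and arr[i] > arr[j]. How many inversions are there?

Finding inversions in [4, 5, 5, 7]:


Total inversions: 0

The array has 0 inversions. It is already sorted.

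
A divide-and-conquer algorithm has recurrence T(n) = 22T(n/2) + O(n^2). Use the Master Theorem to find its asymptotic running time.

Master Theorem for T(n) = 22T(n/2) + O(n^2):

a = 22, b = 2, c = 2
log_b(a) = log_2(22) = 4.4594

Case 1: c = 2 < log_2(22) = 4.4594
T(n) = O(n^(log_2 22))

For T(n) = 22T(n/2) + O(n^2): log_2(22) = 4.4594. This is Case 1 of the Master Theorem (c < log_b(a), work dominated by leaves), giving O(n^(log_2 22)).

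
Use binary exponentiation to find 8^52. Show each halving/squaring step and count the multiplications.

Computing 8^52 by squaring (build up from 8^1; each line after the first costs one multiplication):

8^1 = 8
8^2 = (8^1)^2 = 8^2 = 64
8^3 = 8 * 8^2 = 8 * 64 = 512
8^6 = (8^3)^2 = 512^2 = 262144
8^12 = (8^6)^2 = 262144^2 = 68719476736
8^13 = 8 * 8^12 = 8 * 68719476736 = 549755813888
8^26 = (8^13)^2 = 549755813888^2 = 302231454903657293676544
8^52 = (8^26)^2 = 302231454903657293676544^2 = 91343852333181432387730302044767688728495783936

Result: 91343852333181432387730302044767688728495783936
Multiplications needed: 7 (7 lines after 8^1)

8^52 = 91343852333181432387730302044767688728495783936. Using exponentiation by squaring, this requires 7 multiplications. The key idea: if the exponent is even, square the half-power; if odd, multiply by the base once.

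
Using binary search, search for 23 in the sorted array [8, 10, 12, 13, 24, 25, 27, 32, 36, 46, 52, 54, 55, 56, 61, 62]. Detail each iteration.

Binary search for 23 in [8, 10, 12, 13, 24, 25, 27, 32, 36, 46, 52, 54, 55, 56, 61, 62]:

lo=0, hi=15, mid=7, arr[mid]=32 -> 32 > 23, search left half
lo=0, hi=6, mid=3, arr[mid]=13 -> 13 < 23, search right half
lo=4, hi=6, mid=5, arr[mid]=25 -> 25 > 23, search left half
lo=4, hi=4, mid=4, arr[mid]=24 -> 24 > 23, search left half
lo=4 > hi=3, target 23 not found

Binary search determines that 23 is not in the array after 4 comparisons. The search space was exhausted without finding the target.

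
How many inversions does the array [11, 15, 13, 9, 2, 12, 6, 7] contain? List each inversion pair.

Finding inversions in [11, 15, 13, 9, 2, 12, 6, 7]:

(0, 3): arr[0]=11 > arr[3]=9
(0, 4): arr[0]=11 > arr[4]=2
(0, 6): arr[0]=11 > arr[6]=6
(0, 7): arr[0]=11 > arr[7]=7
(1, 2): arr[1]=15 > arr[2]=13
(1, 3): arr[1]=15 > arr[3]=9
(1, 4): arr[1]=15 > arr[4]=2
(1, 5): arr[1]=15 > arr[5]=12
(1, 6): arr[1]=15 > arr[6]=6
(1, 7): arr[1]=15 > arr[7]=7
(2, 3): arr[2]=13 > arr[3]=9
(2, 4): arr[2]=13 > arr[4]=2
(2, 5): arr[2]=13 > arr[5]=12
(2, 6): arr[2]=13 > arr[6]=6
(2, 7): arr[2]=13 > arr[7]=7
(3, 4): arr[3]=9 > arr[4]=2
(3, 6): arr[3]=9 > arr[6]=6
(3, 7): arr[3]=9 > arr[7]=7
(5, 6): arr[5]=12 > arr[6]=6
(5, 7): arr[5]=12 > arr[7]=7

Total inversions: 20

The array has 20 inversion(s): (0,3), (0,4), (0,6), (0,7), (1,2), (1,3), (1,4), (1,5), (1,6), (1,7), (2,3), (2,4), (2,5), (2,6), (2,7), (3,4), (3,6), (3,7), (5,6), (5,7). Each pair (i,j) satisfies i < j and arr[i] > arr[j].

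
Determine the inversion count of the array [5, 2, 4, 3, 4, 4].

Finding inversions in [5, 2, 4, 3, 4, 4]:

(0, 1): arr[0]=5 > arr[1]=2
(0, 2): arr[0]=5 > arr[2]=4
(0, 3): arr[0]=5 > arr[3]=3
(0, 4): arr[0]=5 > arr[4]=4
(0, 5): arr[0]=5 > arr[5]=4
(2, 3): arr[2]=4 > arr[3]=3

Total inversions: 6

The array has 6 inversion(s): (0,1), (0,2), (0,3), (0,4), (0,5), (2,3). Each pair (i,j) satisfies i < j and arr[i] > arr[j].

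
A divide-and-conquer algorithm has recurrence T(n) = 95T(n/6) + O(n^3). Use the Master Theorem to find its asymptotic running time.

Master Theorem for T(n) = 95T(n/6) + O(n^3):

a = 95, b = 6, c = 3
log_b(a) = log_6(95) = 2.5416

Case 3: c = 3 > log_6(95) = 2.5416
T(n) = O(n^3) = O(n^3)

For T(n) = 95T(n/6) + O(n^3): log_6(95) = 2.5416. This is Case 3 of the Master Theorem (c > log_b(a), work dominated by root), giving O(n^3).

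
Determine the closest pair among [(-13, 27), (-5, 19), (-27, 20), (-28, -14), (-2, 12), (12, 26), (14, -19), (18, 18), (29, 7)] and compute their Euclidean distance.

Computing all pairwise distances among 9 points:

d((-13, 27), (-5, 19)) = 11.3137
d((-13, 27), (-27, 20)) = 15.6525
d((-13, 27), (-28, -14)) = 43.6578
d((-13, 27), (-2, 12)) = 18.6011
d((-13, 27), (12, 26)) = 25.02
d((-13, 27), (14, -19)) = 53.3385
d((-13, 27), (18, 18)) = 32.28
d((-13, 27), (29, 7)) = 46.5188
d((-5, 19), (-27, 20)) = 22.0227
d((-5, 19), (-28, -14)) = 40.2244
d((-5, 19), (-2, 12)) = 7.6158 <-- minimum
d((-5, 19), (12, 26)) = 18.3848
d((-5, 19), (14, -19)) = 42.4853
d((-5, 19), (18, 18)) = 23.0217
d((-5, 19), (29, 7)) = 36.0555
d((-27, 20), (-28, -14)) = 34.0147
d((-27, 20), (-2, 12)) = 26.2488
d((-27, 20), (12, 26)) = 39.4588
d((-27, 20), (14, -19)) = 56.5862
d((-27, 20), (18, 18)) = 45.0444
d((-27, 20), (29, 7)) = 57.4891
d((-28, -14), (-2, 12)) = 36.7696
d((-28, -14), (12, 26)) = 56.5685
d((-28, -14), (14, -19)) = 42.2966
d((-28, -14), (18, 18)) = 56.0357
d((-28, -14), (29, 7)) = 60.7454
d((-2, 12), (12, 26)) = 19.799
d((-2, 12), (14, -19)) = 34.8855
d((-2, 12), (18, 18)) = 20.8806
d((-2, 12), (29, 7)) = 31.4006
d((12, 26), (14, -19)) = 45.0444
d((12, 26), (18, 18)) = 10.0
d((12, 26), (29, 7)) = 25.4951
d((14, -19), (18, 18)) = 37.2156
d((14, -19), (29, 7)) = 30.0167
d((18, 18), (29, 7)) = 15.5563

Closest pair: (-5, 19) and (-2, 12) with distance 7.6158

The closest pair is (-5, 19) and (-2, 12) with Euclidean distance 7.6158. For 9 points, brute-force pairwise comparison is shown above. For large n, the divide-and-conquer algorithm (sort by x, recurse on halves, check the dividing strip) achieves O(n log n).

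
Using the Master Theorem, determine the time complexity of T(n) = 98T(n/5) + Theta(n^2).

Master Theorem for T(n) = 98T(n/5) + O(n^2):

a = 98, b = 5, c = 2
log_b(a) = log_5(98) = 2.8488

Case 1: c = 2 < log_5(98) = 2.8488
T(n) = O(n^(log_5 98))

For T(n) = 98T(n/5) + O(n^2): log_5(98) = 2.8488. This is Case 1 of the Master Theorem (c < log_b(a), work dominated by leaves), giving O(n^(log_5 98)).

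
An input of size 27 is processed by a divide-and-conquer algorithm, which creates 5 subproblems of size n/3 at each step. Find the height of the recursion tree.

For divide and conquer with division factor 3:

Problem sizes at each level:
Level 0: 27
Level 1: 9
Level 2: 3
Level 3: 1

The root is level 0 and the size-1 base case is level 3 (the tree spans levels 0 through 3, i.e. 4 levels counting the root), so the depth is the number of divisions: log_3(27) = 3

The recursion tree depth is log_3(27) = 3. At each level, the problem size is divided by 3, so it takes 3 divisions to reduce to a base case of size 1. The algorithm makes 5 recursive calls at each level.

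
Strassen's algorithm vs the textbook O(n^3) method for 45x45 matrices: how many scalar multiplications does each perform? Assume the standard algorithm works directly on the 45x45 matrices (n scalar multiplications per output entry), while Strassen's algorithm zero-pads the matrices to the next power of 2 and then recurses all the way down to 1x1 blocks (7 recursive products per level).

Matrix multiplication for 45x45 matrices:

Strassen's algorithm requires power-of-2 dimensions. Pad 45x45 to 64x64 (next power of 2).

Standard algorithm: 45^3 = 91125 multiplications
Strassen's algorithm: 7^(log2(64)) = 7^6 = 117649 multiplications
Difference: 91125 - 117649 = -26524 (Strassen uses MORE here due to padding overhead — for small or just-over-power-of-2 n, padding can outweigh the per-level savings)

Standard: 91125 multiplications (45^3). Strassen: 117649 multiplications (7^6, after padding to 64x64). Strassen reduces 8 recursive multiplications to 7 at each level.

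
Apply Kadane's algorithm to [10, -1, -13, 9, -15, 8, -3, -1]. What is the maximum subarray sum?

Using Kadane's algorithm on [10, -1, -13, 9, -15, 8, -3, -1]:

Scanning through the array:
Position 1 (value -1): max_ending_here = 9, max_so_far = 10
Position 2 (value -13): max_ending_here = -4, max_so_far = 10
Position 3 (value 9): max_ending_here = 9, max_so_far = 10
Position 4 (value -15): max_ending_here = -6, max_so_far = 10
Position 5 (value 8): max_ending_here = 8, max_so_far = 10
Position 6 (value -3): max_ending_here = 5, max_so_far = 10
Position 7 (value -1): max_ending_here = 4, max_so_far = 10

Maximum subarray: [10]
Maximum sum: 10

The maximum subarray is [10] with sum 10. This subarray runs from index 0 to index 0.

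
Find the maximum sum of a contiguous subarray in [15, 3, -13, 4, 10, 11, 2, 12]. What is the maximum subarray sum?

Using Kadane's algorithm on [15, 3, -13, 4, 10, 11, 2, 12]:

Scanning through the array:
Position 1 (value 3): max_ending_here = 18, max_so_far = 18
Position 2 (value -13): max_ending_here = 5, max_so_far = 18
Position 3 (value 4): max_ending_here = 9, max_so_far = 18
Position 4 (value 10): max_ending_here = 19, max_so_far = 19
Position 5 (value 11): max_ending_here = 30, max_so_far = 30
Position 6 (value 2): max_ending_here = 32, max_so_far = 32
Position 7 (value 12): max_ending_here = 44, max_so_far = 44

Maximum subarray: [15, 3, -13, 4, 10, 11, 2, 12]
Maximum sum: 44

The maximum subarray is [15, 3, -13, 4, 10, 11, 2, 12] with sum 44. This subarray runs from index 0 to index 7.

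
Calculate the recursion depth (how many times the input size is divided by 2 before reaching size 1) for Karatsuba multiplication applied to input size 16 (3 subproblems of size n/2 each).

For divide and conquer with division factor 2:

Problem sizes at each level:
Level 0: 16
Level 1: 8
Level 2: 4
Level 3: 2
Level 4: 1

The root is level 0 and the size-1 base case is level 4 (the tree spans levels 0 through 4, i.e. 5 levels counting the root), so the depth is the number of divisions: log_2(16) = 4

The recursion tree depth is log_2(16) = 4. At each level, the problem size is divided by 2, so it takes 4 divisions to reduce to a base case of size 1. The algorithm makes 3 recursive calls at each level.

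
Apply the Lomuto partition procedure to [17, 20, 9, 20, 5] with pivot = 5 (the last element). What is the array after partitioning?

Lomuto partition with pivot = 5:

Initial array: [17, 20, 9, 20, 5]

arr[0]=17 > 5: no swap
arr[1]=20 > 5: no swap
arr[2]=9 > 5: no swap
arr[3]=20 > 5: no swap

Place pivot at position 0: [5, 20, 9, 20, 17]
Pivot position: 0

After partitioning with pivot 5, the array becomes [5, 20, 9, 20, 17]. The pivot is placed at index 0. All elements to the left of the pivot are <= 5, and all elements to the right are > 5.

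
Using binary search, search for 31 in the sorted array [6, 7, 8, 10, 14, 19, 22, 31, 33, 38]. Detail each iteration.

Binary search for 31 in [6, 7, 8, 10, 14, 19, 22, 31, 33, 38]:

lo=0, hi=9, mid=4, arr[mid]=14 -> 14 < 31, search right half
lo=5, hi=9, mid=7, arr[mid]=31 -> Found target at index 7!

Binary search finds 31 at index 7 after 2 comparisons. The search repeatedly halves the search space by comparing with the middle element.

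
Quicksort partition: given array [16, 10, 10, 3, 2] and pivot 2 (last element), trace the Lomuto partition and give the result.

Lomuto partition with pivot = 2:

Initial array: [16, 10, 10, 3, 2]

arr[0]=16 > 2: no swap
arr[1]=10 > 2: no swap
arr[2]=10 > 2: no swap
arr[3]=3 > 2: no swap

Place pivot at position 0: [2, 10, 10, 3, 16]
Pivot position: 0

After partitioning with pivot 2, the array becomes [2, 10, 10, 3, 16]. The pivot is placed at index 0. All elements to the left of the pivot are <= 2, and all elements to the right are > 2.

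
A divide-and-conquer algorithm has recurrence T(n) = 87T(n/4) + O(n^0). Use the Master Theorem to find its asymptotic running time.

Master Theorem for T(n) = 87T(n/4) + O(n^0):

a = 87, b = 4, c = 0
log_b(a) = log_4(87) = 3.2215

Case 1: c = 0 < log_4(87) = 3.2215
T(n) = O(n^(log_4 87))

For T(n) = 87T(n/4) + O(n^0): log_4(87) = 3.2215. This is Case 1 of the Master Theorem (c < log_b(a), work dominated by leaves), giving O(n^(log_4 87)).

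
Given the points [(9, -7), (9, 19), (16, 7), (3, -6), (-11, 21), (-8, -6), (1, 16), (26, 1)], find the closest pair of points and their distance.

Computing all pairwise distances among 8 points:

d((9, -7), (9, 19)) = 26.0
d((9, -7), (16, 7)) = 15.6525
d((9, -7), (3, -6)) = 6.0828 <-- minimum
d((9, -7), (-11, 21)) = 34.4093
d((9, -7), (-8, -6)) = 17.0294
d((9, -7), (1, 16)) = 24.3516
d((9, -7), (26, 1)) = 18.7883
d((9, 19), (16, 7)) = 13.8924
d((9, 19), (3, -6)) = 25.7099
d((9, 19), (-11, 21)) = 20.0998
d((9, 19), (-8, -6)) = 30.2324
d((9, 19), (1, 16)) = 8.544
d((9, 19), (26, 1)) = 24.7588
d((16, 7), (3, -6)) = 18.3848
d((16, 7), (-11, 21)) = 30.4138
d((16, 7), (-8, -6)) = 27.2947
d((16, 7), (1, 16)) = 17.4929
d((16, 7), (26, 1)) = 11.6619
d((3, -6), (-11, 21)) = 30.4138
d((3, -6), (-8, -6)) = 11.0
d((3, -6), (1, 16)) = 22.0907
d((3, -6), (26, 1)) = 24.0416
d((-11, 21), (-8, -6)) = 27.1662
d((-11, 21), (1, 16)) = 13.0
d((-11, 21), (26, 1)) = 42.0595
d((-8, -6), (1, 16)) = 23.7697
d((-8, -6), (26, 1)) = 34.7131
d((1, 16), (26, 1)) = 29.1548

Closest pair: (9, -7) and (3, -6) with distance 6.0828

The closest pair is (9, -7) and (3, -6) with Euclidean distance 6.0828. For 8 points, brute-force pairwise comparison is shown above. For large n, the divide-and-conquer algorithm (sort by x, recurse on halves, check the dividing strip) achieves O(n log n).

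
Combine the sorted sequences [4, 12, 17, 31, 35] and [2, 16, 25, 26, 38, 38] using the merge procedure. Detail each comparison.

Merging process:

Compare 4 vs 2: take 2 from right. Merged: [2]
Compare 4 vs 16: take 4 from left. Merged: [2, 4]
Compare 12 vs 16: take 12 from left. Merged: [2, 4, 12]
Compare 17 vs 16: take 16 from right. Merged: [2, 4, 12, 16]
Compare 17 vs 25: take 17 from left. Merged: [2, 4, 12, 16, 17]
Compare 31 vs 25: take 25 from right. Merged: [2, 4, 12, 16, 17, 25]
Compare 31 vs 26: take 26 from right. Merged: [2, 4, 12, 16, 17, 25, 26]
Compare 31 vs 38: take 31 from left. Merged: [2, 4, 12, 16, 17, 25, 26, 31]
Compare 35 vs 38: take 35 from left. Merged: [2, 4, 12, 16, 17, 25, 26, 31, 35]
Append remaining from right: [38, 38]. Merged: [2, 4, 12, 16, 17, 25, 26, 31, 35, 38, 38]

Final merged array: [2, 4, 12, 16, 17, 25, 26, 31, 35, 38, 38]
Total comparisons: 9

The merged array is [2, 4, 12, 16, 17, 25, 26, 31, 35, 38, 38], requiring 9 comparisons. The merge step runs in O(n) time where n is the total number of elements.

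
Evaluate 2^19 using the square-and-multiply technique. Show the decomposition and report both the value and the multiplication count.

Computing 2^19 by squaring (build up from 2^1; each line after the first costs one multiplication):

2^1 = 2
2^2 = (2^1)^2 = 2^2 = 4
2^4 = (2^2)^2 = 4^2 = 16
2^8 = (2^4)^2 = 16^2 = 256
2^9 = 2 * 2^8 = 2 * 256 = 512
2^18 = (2^9)^2 = 512^2 = 262144
2^19 = 2 * 2^18 = 2 * 262144 = 524288

Result: 524288
Multiplications needed: 6 (6 lines after 2^1)

2^19 = 524288. Using exponentiation by squaring, this requires 6 multiplications. The key idea: if the exponent is even, square the half-power; if odd, multiply by the base once.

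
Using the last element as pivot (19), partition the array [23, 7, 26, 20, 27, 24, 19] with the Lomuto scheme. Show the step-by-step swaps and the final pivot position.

Lomuto partition with pivot = 19:

Initial array: [23, 7, 26, 20, 27, 24, 19]

arr[0]=23 > 19: no swap
arr[1]=7 <= 19: swap with position 0, array becomes [7, 23, 26, 20, 27, 24, 19]
arr[2]=26 > 19: no swap
arr[3]=20 > 19: no swap
arr[4]=27 > 19: no swap
arr[5]=24 > 19: no swap

Place pivot at position 1: [7, 19, 26, 20, 27, 24, 23]
Pivot position: 1

After partitioning with pivot 19, the array becomes [7, 19, 26, 20, 27, 24, 23]. The pivot is placed at index 1. All elements to the left of the pivot are <= 19, and all elements to the right are > 19.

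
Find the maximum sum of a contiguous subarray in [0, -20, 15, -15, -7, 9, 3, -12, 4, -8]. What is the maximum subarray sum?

Using Kadane's algorithm on [0, -20, 15, -15, -7, 9, 3, -12, 4, -8]:

Scanning through the array:
Position 1 (value -20): max_ending_here = -20, max_so_far = 0
Position 2 (value 15): max_ending_here = 15, max_so_far = 15
Position 3 (value -15): max_ending_here = 0, max_so_far = 15
Position 4 (value -7): max_ending_here = -7, max_so_far = 15
Position 5 (value 9): max_ending_here = 9, max_so_far = 15
Position 6 (value 3): max_ending_here = 12, max_so_far = 15
Position 7 (value -12): max_ending_here = 0, max_so_far = 15
Position 8 (value 4): max_ending_here = 4, max_so_far = 15
Position 9 (value -8): max_ending_here = -4, max_so_far = 15

Maximum subarray: [15]
Maximum sum: 15

The maximum subarray is [15] with sum 15. This subarray runs from index 2 to index 2.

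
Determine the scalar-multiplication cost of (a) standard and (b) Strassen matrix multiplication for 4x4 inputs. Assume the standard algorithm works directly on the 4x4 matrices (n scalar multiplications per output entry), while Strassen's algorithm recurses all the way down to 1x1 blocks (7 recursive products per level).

Matrix multiplication for 4x4 matrices:

Standard algorithm: 4^3 = 64 multiplications
Strassen's algorithm: 7^(log2(4)) = 7^2 = 49 multiplications
Savings: 64 - 49 = 15 multiplications

Standard: 64 multiplications (4^3). Strassen: 49 multiplications (7^2). Strassen reduces 8 recursive multiplications to 7 at each level.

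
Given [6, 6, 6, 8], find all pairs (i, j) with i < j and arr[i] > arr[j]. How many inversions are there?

Finding inversions in [6, 6, 6, 8]:


Total inversions: 0

The array has 0 inversions. It is already sorted.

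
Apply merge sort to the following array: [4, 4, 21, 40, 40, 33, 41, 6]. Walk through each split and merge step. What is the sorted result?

Merge sort trace:

Split: [4, 4, 21, 40, 40, 33, 41, 6] -> [4, 4, 21, 40] and [40, 33, 41, 6]
  Split: [4, 4, 21, 40] -> [4, 4] and [21, 40]
    Split: [4, 4] -> [4] and [4]
    Merge: [4] + [4] -> [4, 4]
    Split: [21, 40] -> [21] and [40]
    Merge: [21] + [40] -> [21, 40]
  Merge: [4, 4] + [21, 40] -> [4, 4, 21, 40]
  Split: [40, 33, 41, 6] -> [40, 33] and [41, 6]
    Split: [40, 33] -> [40] and [33]
    Merge: [40] + [33] -> [33, 40]
    Split: [41, 6] -> [41] and [6]
    Merge: [41] + [6] -> [6, 41]
  Merge: [33, 40] + [6, 41] -> [6, 33, 40, 41]
Merge: [4, 4, 21, 40] + [6, 33, 40, 41] -> [4, 4, 6, 21, 33, 40, 40, 41]

Final sorted array: [4, 4, 6, 21, 33, 40, 40, 41]

The merge sort proceeds by recursively splitting the array and merging sorted halves.
After all merges, the sorted array is [4, 4, 6, 21, 33, 40, 40, 41].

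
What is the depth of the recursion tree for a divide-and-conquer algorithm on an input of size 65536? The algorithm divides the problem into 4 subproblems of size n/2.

For divide and conquer with division factor 2:

Problem sizes at each level:
Level 0: 65536
Level 1: 32768
Level 2: 16384
Level 3: 8192
Level 4: 4096
Level 5: 2048
Level 6: 1024
Level 7: 512
Level 8: 256
Level 9: 128
Level 10: 64
Level 11: 32
Level 12: 16
Level 13: 8
Level 14: 4
Level 15: 2
Level 16: 1

The root is level 0 and the size-1 base case is level 16 (the tree spans levels 0 through 16, i.e. 17 levels counting the root), so the depth is the number of divisions: log_2(65536) = 16

The recursion tree depth is log_2(65536) = 16. At each level, the problem size is divided by 2, so it takes 16 divisions to reduce to a base case of size 1. The algorithm makes 4 recursive calls at each level.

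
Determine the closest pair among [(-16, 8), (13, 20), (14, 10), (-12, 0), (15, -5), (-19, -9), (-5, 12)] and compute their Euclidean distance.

Computing all pairwise distances among 7 points:

d((-16, 8), (13, 20)) = 31.3847
d((-16, 8), (14, 10)) = 30.0666
d((-16, 8), (-12, 0)) = 8.9443 <-- minimum
d((-16, 8), (15, -5)) = 33.6155
d((-16, 8), (-19, -9)) = 17.2627
d((-16, 8), (-5, 12)) = 11.7047
d((13, 20), (14, 10)) = 10.0499
d((13, 20), (-12, 0)) = 32.0156
d((13, 20), (15, -5)) = 25.0799
d((13, 20), (-19, -9)) = 43.1856
d((13, 20), (-5, 12)) = 19.6977
d((14, 10), (-12, 0)) = 27.8568
d((14, 10), (15, -5)) = 15.0333
d((14, 10), (-19, -9)) = 38.0789
d((14, 10), (-5, 12)) = 19.105
d((-12, 0), (15, -5)) = 27.4591
d((-12, 0), (-19, -9)) = 11.4018
d((-12, 0), (-5, 12)) = 13.8924
d((15, -5), (-19, -9)) = 34.2345
d((15, -5), (-5, 12)) = 26.2488
d((-19, -9), (-5, 12)) = 25.2389

Closest pair: (-16, 8) and (-12, 0) with distance 8.9443

The closest pair is (-16, 8) and (-12, 0) with Euclidean distance 8.9443. For 7 points, brute-force pairwise comparison is shown above. For large n, the divide-and-conquer algorithm (sort by x, recurse on halves, check the dividing strip) achieves O(n log n).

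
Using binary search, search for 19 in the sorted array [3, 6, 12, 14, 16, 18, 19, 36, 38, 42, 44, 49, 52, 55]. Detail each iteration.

Binary search for 19 in [3, 6, 12, 14, 16, 18, 19, 36, 38, 42, 44, 49, 52, 55]:

lo=0, hi=13, mid=6, arr[mid]=19 -> Found target at index 6!

Binary search finds 19 at index 6 after 1 comparisons. The search repeatedly halves the search space by comparing with the middle element.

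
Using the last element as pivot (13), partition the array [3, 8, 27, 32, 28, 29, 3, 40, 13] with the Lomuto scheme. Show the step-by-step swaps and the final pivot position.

Lomuto partition with pivot = 13:

Initial array: [3, 8, 27, 32, 28, 29, 3, 40, 13]

arr[0]=3 <= 13: swap with position 0, array becomes [3, 8, 27, 32, 28, 29, 3, 40, 13]
arr[1]=8 <= 13: swap with position 1, array becomes [3, 8, 27, 32, 28, 29, 3, 40, 13]
arr[2]=27 > 13: no swap
arr[3]=32 > 13: no swap
arr[4]=28 > 13: no swap
arr[5]=29 > 13: no swap
arr[6]=3 <= 13: swap with position 2, array becomes [3, 8, 3, 32, 28, 29, 27, 40, 13]
arr[7]=40 > 13: no swap

Place pivot at position 3: [3, 8, 3, 13, 28, 29, 27, 40, 32]
Pivot position: 3

After partitioning with pivot 13, the array becomes [3, 8, 3, 13, 28, 29, 27, 40, 32]. The pivot is placed at index 3. All elements to the left of the pivot are <= 13, and all elements to the right are > 13.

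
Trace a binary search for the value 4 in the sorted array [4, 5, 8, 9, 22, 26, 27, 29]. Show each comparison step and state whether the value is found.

Binary search for 4 in [4, 5, 8, 9, 22, 26, 27, 29]:

lo=0, hi=7, mid=3, arr[mid]=9 -> 9 > 4, search left half
lo=0, hi=2, mid=1, arr[mid]=5 -> 5 > 4, search left half
lo=0, hi=0, mid=0, arr[mid]=4 -> Found target at index 0!

Binary search finds 4 at index 0 after 3 comparisons. The search repeatedly halves the search space by comparing with the middle element.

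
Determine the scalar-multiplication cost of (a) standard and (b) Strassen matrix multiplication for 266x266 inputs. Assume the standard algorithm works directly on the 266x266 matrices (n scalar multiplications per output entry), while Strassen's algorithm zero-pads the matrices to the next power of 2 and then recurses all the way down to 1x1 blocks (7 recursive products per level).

Matrix multiplication for 266x266 matrices:

Strassen's algorithm requires power-of-2 dimensions. Pad 266x266 to 512x512 (next power of 2).

Standard algorithm: 266^3 = 18821096 multiplications
Strassen's algorithm: 7^(log2(512)) = 7^9 = 40353607 multiplications
Difference: 18821096 - 40353607 = -21532511 (Strassen uses MORE here due to padding overhead — for small or just-over-power-of-2 n, padding can outweigh the per-level savings)

Standard: 18821096 multiplications (266^3). Strassen: 40353607 multiplications (7^9, after padding to 512x512). Strassen reduces 8 recursive multiplications to 7 at each level.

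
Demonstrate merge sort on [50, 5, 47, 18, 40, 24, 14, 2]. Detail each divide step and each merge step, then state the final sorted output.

Merge sort trace:

Split: [50, 5, 47, 18, 40, 24, 14, 2] -> [50, 5, 47, 18] and [40, 24, 14, 2]
  Split: [50, 5, 47, 18] -> [50, 5] and [47, 18]
    Split: [50, 5] -> [50] and [5]
    Merge: [50] + [5] -> [5, 50]
    Split: [47, 18] -> [47] and [18]
    Merge: [47] + [18] -> [18, 47]
  Merge: [5, 50] + [18, 47] -> [5, 18, 47, 50]
  Split: [40, 24, 14, 2] -> [40, 24] and [14, 2]
    Split: [40, 24] -> [40] and [24]
    Merge: [40] + [24] -> [24, 40]
    Split: [14, 2] -> [14] and [2]
    Merge: [14] + [2] -> [2, 14]
  Merge: [24, 40] + [2, 14] -> [2, 14, 24, 40]
Merge: [5, 18, 47, 50] + [2, 14, 24, 40] -> [2, 5, 14, 18, 24, 40, 47, 50]

Final sorted array: [2, 5, 14, 18, 24, 40, 47, 50]

The merge sort proceeds by recursively splitting the array and merging sorted halves.
After all merges, the sorted array is [2, 5, 14, 18, 24, 40, 47, 50].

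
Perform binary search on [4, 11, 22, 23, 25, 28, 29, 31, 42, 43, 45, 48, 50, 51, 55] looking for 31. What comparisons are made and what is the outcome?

Binary search for 31 in [4, 11, 22, 23, 25, 28, 29, 31, 42, 43, 45, 48, 50, 51, 55]:

lo=0, hi=14, mid=7, arr[mid]=31 -> Found target at index 7!

Binary search finds 31 at index 7 after 1 comparisons. The search repeatedly halves the search space by comparing with the middle element.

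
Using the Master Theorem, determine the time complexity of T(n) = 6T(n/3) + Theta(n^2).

Master Theorem for T(n) = 6T(n/3) + O(n^2):

a = 6, b = 3, c = 2
log_b(a) = log_3(6) = 1.6309

Case 3: c = 2 > log_3(6) = 1.6309
T(n) = O(n^2) = O(n^2)

For T(n) = 6T(n/3) + O(n^2): log_3(6) = 1.6309. This is Case 3 of the Master Theorem (c > log_b(a), work dominated by root), giving O(n^2).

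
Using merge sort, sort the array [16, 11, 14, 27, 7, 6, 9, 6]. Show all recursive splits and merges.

Merge sort trace:

Split: [16, 11, 14, 27, 7, 6, 9, 6] -> [16, 11, 14, 27] and [7, 6, 9, 6]
  Split: [16, 11, 14, 27] -> [16, 11] and [14, 27]
    Split: [16, 11] -> [16] and [11]
    Merge: [16] + [11] -> [11, 16]
    Split: [14, 27] -> [14] and [27]
    Merge: [14] + [27] -> [14, 27]
  Merge: [11, 16] + [14, 27] -> [11, 14, 16, 27]
  Split: [7, 6, 9, 6] -> [7, 6] and [9, 6]
    Split: [7, 6] -> [7] and [6]
    Merge: [7] + [6] -> [6, 7]
    Split: [9, 6] -> [9] and [6]
    Merge: [9] + [6] -> [6, 9]
  Merge: [6, 7] + [6, 9] -> [6, 6, 7, 9]
Merge: [11, 14, 16, 27] + [6, 6, 7, 9] -> [6, 6, 7, 9, 11, 14, 16, 27]

Final sorted array: [6, 6, 7, 9, 11, 14, 16, 27]

The merge sort proceeds by recursively splitting the array and merging sorted halves.
After all merges, the sorted array is [6, 6, 7, 9, 11, 14, 16, 27].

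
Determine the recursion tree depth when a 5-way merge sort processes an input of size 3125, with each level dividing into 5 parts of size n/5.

For divide and conquer with division factor 5:

Problem sizes at each level:
Level 0: 3125
Level 1: 625
Level 2: 125
Level 3: 25
Level 4: 5
Level 5: 1

The root is level 0 and the size-1 base case is level 5 (the tree spans levels 0 through 5, i.e. 6 levels counting the root), so the depth is the number of divisions: log_5(3125) = 5

The recursion tree depth is log_5(3125) = 5. At each level, the problem size is divided by 5, so it takes 5 divisions to reduce to a base case of size 1. The algorithm makes 5 recursive calls at each level.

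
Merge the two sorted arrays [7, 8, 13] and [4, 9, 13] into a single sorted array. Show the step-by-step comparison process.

Merging process:

Compare 7 vs 4: take 4 from right. Merged: [4]
Compare 7 vs 9: take 7 from left. Merged: [4, 7]
Compare 8 vs 9: take 8 from left. Merged: [4, 7, 8]
Compare 13 vs 9: take 9 from right. Merged: [4, 7, 8, 9]
Compare 13 vs 13: take 13 from left. Merged: [4, 7, 8, 9, 13]
Append remaining from right: [13]. Merged: [4, 7, 8, 9, 13, 13]

Final merged array: [4, 7, 8, 9, 13, 13]
Total comparisons: 5

The merged array is [4, 7, 8, 9, 13, 13], requiring 5 comparisons. The merge step runs in O(n) time where n is the total number of elements.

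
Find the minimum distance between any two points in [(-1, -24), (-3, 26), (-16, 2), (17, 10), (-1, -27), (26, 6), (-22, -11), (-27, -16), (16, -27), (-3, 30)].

Computing all pairwise distances among 10 points:

d((-1, -24), (-3, 26)) = 50.04
d((-1, -24), (-16, 2)) = 30.0167
d((-1, -24), (17, 10)) = 38.4708
d((-1, -24), (-1, -27)) = 3.0 <-- minimum
d((-1, -24), (26, 6)) = 40.3609
d((-1, -24), (-22, -11)) = 24.6982
d((-1, -24), (-27, -16)) = 27.2029
d((-1, -24), (16, -27)) = 17.2627
d((-1, -24), (-3, 30)) = 54.037
d((-3, 26), (-16, 2)) = 27.2947
d((-3, 26), (17, 10)) = 25.6125
d((-3, 26), (-1, -27)) = 53.0377
d((-3, 26), (26, 6)) = 35.2278
d((-3, 26), (-22, -11)) = 41.5933
d((-3, 26), (-27, -16)) = 48.3735
d((-3, 26), (16, -27)) = 56.3028
d((-3, 26), (-3, 30)) = 4.0
d((-16, 2), (17, 10)) = 33.9559
d((-16, 2), (-1, -27)) = 32.6497
d((-16, 2), (26, 6)) = 42.19
d((-16, 2), (-22, -11)) = 14.3178
d((-16, 2), (-27, -16)) = 21.095
d((-16, 2), (16, -27)) = 43.1856
d((-16, 2), (-3, 30)) = 30.8707
d((17, 10), (-1, -27)) = 41.1461
d((17, 10), (26, 6)) = 9.8489
d((17, 10), (-22, -11)) = 44.2945
d((17, 10), (-27, -16)) = 51.1077
d((17, 10), (16, -27)) = 37.0135
d((17, 10), (-3, 30)) = 28.2843
d((-1, -27), (26, 6)) = 42.638
d((-1, -27), (-22, -11)) = 26.4008
d((-1, -27), (-27, -16)) = 28.2312
d((-1, -27), (16, -27)) = 17.0
d((-1, -27), (-3, 30)) = 57.0351
d((26, 6), (-22, -11)) = 50.9215
d((26, 6), (-27, -16)) = 57.3847
d((26, 6), (16, -27)) = 34.4819
d((26, 6), (-3, 30)) = 37.6431
d((-22, -11), (-27, -16)) = 7.0711
d((-22, -11), (16, -27)) = 41.2311
d((-22, -11), (-3, 30)) = 45.1885
d((-27, -16), (16, -27)) = 44.3847
d((-27, -16), (-3, 30)) = 51.8845
d((16, -27), (-3, 30)) = 60.0833

Closest pair: (-1, -24) and (-1, -27) with distance 3.0

The closest pair is (-1, -24) and (-1, -27) with Euclidean distance 3.0. For 10 points, brute-force pairwise comparison is shown above. For large n, the divide-and-conquer algorithm (sort by x, recurse on halves, check the dividing strip) achieves O(n log n).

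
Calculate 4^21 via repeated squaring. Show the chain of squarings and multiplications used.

Computing 4^21 by squaring (build up from 4^1; each line after the first costs one multiplication):

4^1 = 4
4^2 = (4^1)^2 = 4^2 = 16
4^4 = (4^2)^2 = 16^2 = 256
4^5 = 4 * 4^4 = 4 * 256 = 1024
4^10 = (4^5)^2 = 1024^2 = 1048576
4^20 = (4^10)^2 = 1048576^2 = 1099511627776
4^21 = 4 * 4^20 = 4 * 1099511627776 = 4398046511104

Result: 4398046511104
Multiplications needed: 6 (6 lines after 4^1)

4^21 = 4398046511104. Using exponentiation by squaring, this requires 6 multiplications. The key idea: if the exponent is even, square the half-power; if odd, multiply by the base once.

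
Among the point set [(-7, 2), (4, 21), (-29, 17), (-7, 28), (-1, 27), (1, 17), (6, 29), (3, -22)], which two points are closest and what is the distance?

Computing all pairwise distances among 8 points:

d((-7, 2), (4, 21)) = 21.9545
d((-7, 2), (-29, 17)) = 26.6271
d((-7, 2), (-7, 28)) = 26.0
d((-7, 2), (-1, 27)) = 25.7099
d((-7, 2), (1, 17)) = 17.0
d((-7, 2), (6, 29)) = 29.9666
d((-7, 2), (3, -22)) = 26.0
d((4, 21), (-29, 17)) = 33.2415
d((4, 21), (-7, 28)) = 13.0384
d((4, 21), (-1, 27)) = 7.8102
d((4, 21), (1, 17)) = 5.0 <-- minimum
d((4, 21), (6, 29)) = 8.2462
d((4, 21), (3, -22)) = 43.0116
d((-29, 17), (-7, 28)) = 24.5967
d((-29, 17), (-1, 27)) = 29.7321
d((-29, 17), (1, 17)) = 30.0
d((-29, 17), (6, 29)) = 37.0
d((-29, 17), (3, -22)) = 50.448
d((-7, 28), (-1, 27)) = 6.0828
d((-7, 28), (1, 17)) = 13.6015
d((-7, 28), (6, 29)) = 13.0384
d((-7, 28), (3, -22)) = 50.9902
d((-1, 27), (1, 17)) = 10.198
d((-1, 27), (6, 29)) = 7.2801
d((-1, 27), (3, -22)) = 49.163
d((1, 17), (6, 29)) = 13.0
d((1, 17), (3, -22)) = 39.0512
d((6, 29), (3, -22)) = 51.0882

Closest pair: (4, 21) and (1, 17) with distance 5.0

The closest pair is (4, 21) and (1, 17) with Euclidean distance 5.0. For 8 points, brute-force pairwise comparison is shown above. For large n, the divide-and-conquer algorithm (sort by x, recurse on halves, check the dividing strip) achieves O(n log n).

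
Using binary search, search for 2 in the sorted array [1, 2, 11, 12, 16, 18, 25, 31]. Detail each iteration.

Binary search for 2 in [1, 2, 11, 12, 16, 18, 25, 31]:

lo=0, hi=7, mid=3, arr[mid]=12 -> 12 > 2, search left half
lo=0, hi=2, mid=1, arr[mid]=2 -> Found target at index 1!

Binary search finds 2 at index 1 after 2 comparisons. The search repeatedly halves the search space by comparing with the middle element.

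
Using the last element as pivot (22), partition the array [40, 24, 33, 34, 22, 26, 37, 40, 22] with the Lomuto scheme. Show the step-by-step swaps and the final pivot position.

Lomuto partition with pivot = 22:

Initial array: [40, 24, 33, 34, 22, 26, 37, 40, 22]

arr[0]=40 > 22: no swap
arr[1]=24 > 22: no swap
arr[2]=33 > 22: no swap
arr[3]=34 > 22: no swap
arr[4]=22 <= 22: swap with position 0, array becomes [22, 24, 33, 34, 40, 26, 37, 40, 22]
arr[5]=26 > 22: no swap
arr[6]=37 > 22: no swap
arr[7]=40 > 22: no swap

Place pivot at position 1: [22, 22, 33, 34, 40, 26, 37, 40, 24]
Pivot position: 1

After partitioning with pivot 22, the array becomes [22, 22, 33, 34, 40, 26, 37, 40, 24]. The pivot is placed at index 1. All elements to the left of the pivot are <= 22, and all elements to the right are > 22.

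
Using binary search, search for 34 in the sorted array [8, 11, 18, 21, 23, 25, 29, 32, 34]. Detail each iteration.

Binary search for 34 in [8, 11, 18, 21, 23, 25, 29, 32, 34]:

lo=0, hi=8, mid=4, arr[mid]=23 -> 23 < 34, search right half
lo=5, hi=8, mid=6, arr[mid]=29 -> 29 < 34, search right half
lo=7, hi=8, mid=7, arr[mid]=32 -> 32 < 34, search right half
lo=8, hi=8, mid=8, arr[mid]=34 -> Found target at index 8!

Binary search finds 34 at index 8 after 4 comparisons. The search repeatedly halves the search space by comparing with the middle element.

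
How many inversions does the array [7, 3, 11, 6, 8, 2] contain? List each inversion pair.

Finding inversions in [7, 3, 11, 6, 8, 2]:

(0, 1): arr[0]=7 > arr[1]=3
(0, 3): arr[0]=7 > arr[3]=6
(0, 5): arr[0]=7 > arr[5]=2
(1, 5): arr[1]=3 > arr[5]=2
(2, 3): arr[2]=11 > arr[3]=6
(2, 4): arr[2]=11 > arr[4]=8
(2, 5): arr[2]=11 > arr[5]=2
(3, 5): arr[3]=6 > arr[5]=2
(4, 5): arr[4]=8 > arr[5]=2

Total inversions: 9

The array has 9 inversion(s): (0,1), (0,3), (0,5), (1,5), (2,3), (2,4), (2,5), (3,5), (4,5). Each pair (i,j) satisfies i < j and arr[i] > arr[j].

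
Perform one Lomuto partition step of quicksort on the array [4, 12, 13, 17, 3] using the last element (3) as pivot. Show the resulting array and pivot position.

Lomuto partition with pivot = 3:

Initial array: [4, 12, 13, 17, 3]

arr[0]=4 > 3: no swap
arr[1]=12 > 3: no swap
arr[2]=13 > 3: no swap
arr[3]=17 > 3: no swap

Place pivot at position 0: [3, 12, 13, 17, 4]
Pivot position: 0

After partitioning with pivot 3, the array becomes [3, 12, 13, 17, 4]. The pivot is placed at index 0. All elements to the left of the pivot are <= 3, and all elements to the right are > 3.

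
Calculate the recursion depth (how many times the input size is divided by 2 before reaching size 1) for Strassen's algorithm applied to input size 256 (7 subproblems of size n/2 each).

For divide and conquer with division factor 2:

Problem sizes at each level:
Level 0: 256
Level 1: 128
Level 2: 64
Level 3: 32
Level 4: 16
Level 5: 8
Level 6: 4
Level 7: 2
Level 8: 1

The root is level 0 and the size-1 base case is level 8 (the tree spans levels 0 through 8, i.e. 9 levels counting the root), so the depth is the number of divisions: log_2(256) = 8

The recursion tree depth is log_2(256) = 8. At each level, the problem size is divided by 2, so it takes 8 divisions to reduce to a base case of size 1. The algorithm makes 7 recursive calls at each level.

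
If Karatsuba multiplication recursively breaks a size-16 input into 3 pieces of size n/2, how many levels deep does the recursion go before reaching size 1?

For divide and conquer with division factor 2:

Problem sizes at each level:
Level 0: 16
Level 1: 8
Level 2: 4
Level 3: 2
Level 4: 1

The root is level 0 and the size-1 base case is level 4 (the tree spans levels 0 through 4, i.e. 5 levels counting the root), so the depth is the number of divisions: log_2(16) = 4

The recursion tree depth is log_2(16) = 4. At each level, the problem size is divided by 2, so it takes 4 divisions to reduce to a base case of size 1. The algorithm makes 3 recursive calls at each level.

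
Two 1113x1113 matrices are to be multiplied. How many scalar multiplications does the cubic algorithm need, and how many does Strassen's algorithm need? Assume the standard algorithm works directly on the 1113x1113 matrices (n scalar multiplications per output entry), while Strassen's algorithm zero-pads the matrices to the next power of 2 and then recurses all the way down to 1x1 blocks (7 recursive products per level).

Matrix multiplication for 1113x1113 matrices:

Strassen's algorithm requires power-of-2 dimensions. Pad 1113x1113 to 2048x2048 (next power of 2).

Standard algorithm: 1113^3 = 1378749897 multiplications
Strassen's algorithm: 7^(log2(2048)) = 7^11 = 1977326743 multiplications
Difference: 1378749897 - 1977326743 = -598576846 (Strassen uses MORE here due to padding overhead — for small or just-over-power-of-2 n, padding can outweigh the per-level savings)

Standard: 1378749897 multiplications (1113^3). Strassen: 1977326743 multiplications (7^11, after padding to 2048x2048). Strassen reduces 8 recursive multiplications to 7 at each level.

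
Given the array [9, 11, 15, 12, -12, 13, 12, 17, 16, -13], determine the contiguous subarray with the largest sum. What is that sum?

Using Kadane's algorithm on [9, 11, 15, 12, -12, 13, 12, 17, 16, -13]:

Scanning through the array:
Position 1 (value 11): max_ending_here = 20, max_so_far = 20
Position 2 (value 15): max_ending_here = 35, max_so_far = 35
Position 3 (value 12): max_ending_here = 47, max_so_far = 47
Position 4 (value -12): max_ending_here = 35, max_so_far = 47
Position 5 (value 13): max_ending_here = 48, max_so_far = 48
Position 6 (value 12): max_ending_here = 60, max_so_far = 60
Position 7 (value 17): max_ending_here = 77, max_so_far = 77
Position 8 (value 16): max_ending_here = 93, max_so_far = 93
Position 9 (value -13): max_ending_here = 80, max_so_far = 93

Maximum subarray: [9, 11, 15, 12, -12, 13, 12, 17, 16]
Maximum sum: 93

The maximum subarray is [9, 11, 15, 12, -12, 13, 12, 17, 16] with sum 93. This subarray runs from index 0 to index 8.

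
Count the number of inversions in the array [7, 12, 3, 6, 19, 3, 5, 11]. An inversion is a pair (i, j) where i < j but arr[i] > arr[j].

Finding inversions in [7, 12, 3, 6, 19, 3, 5, 11]:

(0, 2): arr[0]=7 > arr[2]=3
(0, 3): arr[0]=7 > arr[3]=6
(0, 5): arr[0]=7 > arr[5]=3
(0, 6): arr[0]=7 > arr[6]=5
(1, 2): arr[1]=12 > arr[2]=3
(1, 3): arr[1]=12 > arr[3]=6
(1, 5): arr[1]=12 > arr[5]=3
(1, 6): arr[1]=12 > arr[6]=5
(1, 7): arr[1]=12 > arr[7]=11
(3, 5): arr[3]=6 > arr[5]=3
(3, 6): arr[3]=6 > arr[6]=5
(4, 5): arr[4]=19 > arr[5]=3
(4, 6): arr[4]=19 > arr[6]=5
(4, 7): arr[4]=19 > arr[7]=11

Total inversions: 14

The array has 14 inversion(s): (0,2), (0,3), (0,5), (0,6), (1,2), (1,3), (1,5), (1,6), (1,7), (3,5), (3,6), (4,5), (4,6), (4,7). Each pair (i,j) satisfies i < j and arr[i] > arr[j].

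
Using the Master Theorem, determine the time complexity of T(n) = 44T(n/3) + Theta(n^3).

Master Theorem for T(n) = 44T(n/3) + O(n^3):

a = 44, b = 3, c = 3
log_b(a) = log_3(44) = 3.4445

Case 1: c = 3 < log_3(44) = 3.4445
T(n) = O(n^(log_3 44))

For T(n) = 44T(n/3) + O(n^3): log_3(44) = 3.4445. This is Case 1 of the Master Theorem (c < log_b(a), work dominated by leaves), giving O(n^(log_3 44)).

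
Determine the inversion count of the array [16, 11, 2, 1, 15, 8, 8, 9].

Finding inversions in [16, 11, 2, 1, 15, 8, 8, 9]:

(0, 1): arr[0]=16 > arr[1]=11
(0, 2): arr[0]=16 > arr[2]=2
(0, 3): arr[0]=16 > arr[3]=1
(0, 4): arr[0]=16 > arr[4]=15
(0, 5): arr[0]=16 > arr[5]=8
(0, 6): arr[0]=16 > arr[6]=8
(0, 7): arr[0]=16 > arr[7]=9
(1, 2): arr[1]=11 > arr[2]=2
(1, 3): arr[1]=11 > arr[3]=1
(1, 5): arr[1]=11 > arr[5]=8
(1, 6): arr[1]=11 > arr[6]=8
(1, 7): arr[1]=11 > arr[7]=9
(2, 3): arr[2]=2 > arr[3]=1
(4, 5): arr[4]=15 > arr[5]=8
(4, 6): arr[4]=15 > arr[6]=8
(4, 7): arr[4]=15 > arr[7]=9

Total inversions: 16

The array has 16 inversion(s): (0,1), (0,2), (0,3), (0,4), (0,5), (0,6), (0,7), (1,2), (1,3), (1,5), (1,6), (1,7), (2,3), (4,5), (4,6), (4,7). Each pair (i,j) satisfies i < j and arr[i] > arr[j].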